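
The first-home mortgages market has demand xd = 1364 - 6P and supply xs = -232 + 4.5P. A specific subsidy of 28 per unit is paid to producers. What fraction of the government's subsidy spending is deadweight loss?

DWL / government spending = 9/131

Pre-subsidy: 1364 - 6P = -232 + 4.5P gives P* = 152, x* = 452.
With the subsidy, sellers receive Ps = Pb + 28 for each unit, where Pb is the price buyers pay.
Supply in terms of Pb becomes xs = -232 + 4.5(Pb + 28) = -106 + 4.5Pb. Setting this equal to demand: 1364 - 6Pb = -106 + 4.5Pb, so Pb = 140.
Sellers receive Ps = 140 + 28 = 168; x' = 1364 − 6·140 = 524.
ΔCS = ½(452 + 524)(152 − 140) = 5856; ΔPS = ½(452 + 524)(168 − 152) = 7808.
Government spending = 28 × 524 = 14672.
DWL = ½ × 28 × (524 − 452) = 1008; fraction = 1008 / 14672 = 9/131.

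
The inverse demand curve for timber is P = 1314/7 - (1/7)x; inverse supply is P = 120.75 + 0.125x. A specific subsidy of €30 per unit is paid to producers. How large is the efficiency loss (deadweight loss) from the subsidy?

Deadweight loss = €1680

Pre-subsidy: 1314/7 - (1/7)x = 120.75 + 0.125x gives x* = 250 and P* = 152.
With the subsidy, sellers receive Ps = Pb + 30 for each unit, where Pb is the price buyers pay.
On the curves, Pb = 1314/7 - (1/7)x and Ps = 120.75 + 0.125x; the wedge Ps − Pb = 30 gives 120.75 + 0.125x − (1314/7 - (1/7)x) = 30, so x' = 362.
Then Pb = 1314/7 − (1/7)·362 = 136 and Ps = 120.75 + 0.125·362 = 166.
The subsidy expands output by 362 − 250 = 112 past the efficient level; on those units the gap between marginal cost and willingness to pay runs from 0 up to 30.
DWL = ½ × 30 × 112 = 1680.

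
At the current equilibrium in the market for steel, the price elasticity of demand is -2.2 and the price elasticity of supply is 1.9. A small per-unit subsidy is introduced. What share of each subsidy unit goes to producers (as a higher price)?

Producer share = 22/41

For a small subsidy around the equilibrium, the benefit split depends on the relative slopes, which at a point are proportional to the elasticities.
Buyer share = εs/(εs + |εd|) = 1.9/(1.9 + 2.2) = 19/41; seller share = |εd|/(εs + |εd|) = 22/41.
So producers capture 22/41 of the subsidy.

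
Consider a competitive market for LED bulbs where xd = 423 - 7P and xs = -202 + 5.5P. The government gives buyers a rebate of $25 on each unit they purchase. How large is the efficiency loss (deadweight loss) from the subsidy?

Pre-subsidy: 423 - 7P = -202 + 5.5P gives P* = 50, x* = 73.
With the rebate, buyers effectively pay Pb = Ps − 25, where Ps is the price sellers receive.
Demand in terms of Ps becomes xd = 423 − 7(Ps − 25) = 598 - 7Ps. Setting this equal to supply: 598 - 7Ps = -202 + 5.5Ps, so Ps = 64.
Buyers pay Pb = 64 − 25 = 39; x' = -202 + 5.5·64 = 150.
The subsidy expands output by 150 − 73 = 77 past the efficient level; on those units the gap between marginal cost and willingness to pay runs from 0 up to 25.
DWL = ½ × 25 × 77 = 962.5.

Deadweight loss = $962.5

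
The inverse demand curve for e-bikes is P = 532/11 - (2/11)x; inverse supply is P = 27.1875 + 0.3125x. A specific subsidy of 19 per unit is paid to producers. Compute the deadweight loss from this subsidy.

Pre-subsidy: 532/11 - (2/11)x = 27.1875 + 0.3125x gives x* = 3727/87 and P* = 3530/87.
With the subsidy, sellers receive Ps = Pb + 19 for each unit, where Pb is the price buyers pay.
On the curves, Pb = 532/11 - (2/11)x and Ps = 27.1875 + 0.3125x; the wedge Ps − Pb = 19 gives 27.1875 + 0.3125x − (532/11 - (2/11)x) = 19, so x' = 2357/29.
Then Pb = 532/11 − (2/11)·(2357/29) = 974/29 and Ps = 27.1875 + 0.3125·(2357/29) = 1525/29.
The subsidy expands output by 2357/29 − 3727/87 = 3344/87 past the efficient level; on those units the gap between marginal cost and willingness to pay runs from 0 up to 19.
DWL = ½ × 19 × 3344/87 = 31768/87.

Deadweight loss = 31768/87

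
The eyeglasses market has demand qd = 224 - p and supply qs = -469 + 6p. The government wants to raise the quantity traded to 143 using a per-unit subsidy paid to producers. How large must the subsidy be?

Required subsidy s = 21 per unit

At q = 143, invert demand for the buyer price: pb = (224 − 143)/1 = 81; invert supply for the seller price: ps = (143 − (-469))/6 = 102.
The subsidy must fill the gap: s = ps − pb = 102 − 81 = 21.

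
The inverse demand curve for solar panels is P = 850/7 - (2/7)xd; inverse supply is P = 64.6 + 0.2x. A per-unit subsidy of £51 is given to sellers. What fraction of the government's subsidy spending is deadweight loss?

DWL / government spending = 35/148

Pre-subsidy: 850/7 - (2/7)x = 64.6 + 0.2x gives x* = 117 and P* = 88.
With the subsidy, sellers receive Ps = Pb + 51 for each unit, where Pb is the price buyers pay.
On the curves, Pb = 850/7 - (2/7)x and Ps = 64.6 + 0.2x; the wedge Ps − Pb = 51 gives 64.6 + 0.2x − (850/7 - (2/7)x) = 51, so x' = 222.
Then Pb = 850/7 − (2/7)·222 = 58 and Ps = 64.6 + 0.2·222 = 109.
ΔCS = ½(117 + 222)(88 − 58) = 5085; ΔPS = ½(117 + 222)(109 − 88) = 3559.5.
Government spending = 51 × 222 = 11322.
DWL = ½ × 51 × (222 − 117) = 2677.5; fraction = 2677.5 / 11322 = 35/148.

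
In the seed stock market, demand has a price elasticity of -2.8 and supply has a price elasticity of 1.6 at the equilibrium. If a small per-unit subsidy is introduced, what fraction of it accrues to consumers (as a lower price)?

Consumer share = 4/11

For a small subsidy around the equilibrium, the benefit split depends on the relative slopes, which at a point are proportional to the elasticities.
Buyer share = εs/(εs + |εd|) = 1.6/(1.6 + 2.8) = 4/11; seller share = |εd|/(εs + |εd|) = 7/11.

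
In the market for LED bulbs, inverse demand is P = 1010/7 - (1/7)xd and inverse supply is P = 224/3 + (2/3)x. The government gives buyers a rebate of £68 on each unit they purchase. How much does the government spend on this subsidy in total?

Government cost = £11560

Pre-subsidy: 1010/7 - (1/7)x = 224/3 + (2/3)x gives x* = 86 and P* = 132.
With the rebate, buyers effectively pay Pb = Ps − 68, where Ps is the price sellers receive.
On the curves, Pb = 1010/7 - (1/7)x and Ps = 224/3 + (2/3)x; the wedge Ps − Pb = 68 gives 224/3 + (2/3)x − (1010/7 - (1/7)x) = 68, so x' = 170.
Then Pb = 1010/7 − (1/7)·170 = 120 and Ps = 224/3 + (2/3)·170 = 188.
Government outlay = subsidy × quantity = 68 × 170 = 11560.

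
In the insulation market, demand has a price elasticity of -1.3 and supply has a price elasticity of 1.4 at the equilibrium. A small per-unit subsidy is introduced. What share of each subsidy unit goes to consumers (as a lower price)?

Consumer share = 14/27

For a small subsidy around the equilibrium, the benefit split depends on the relative slopes, which at a point are proportional to the elasticities.
Buyer share = εs/(εs + |εd|) = 1.4/(1.4 + 1.3) = 14/27; seller share = |εd|/(εs + |εd|) = 13/27.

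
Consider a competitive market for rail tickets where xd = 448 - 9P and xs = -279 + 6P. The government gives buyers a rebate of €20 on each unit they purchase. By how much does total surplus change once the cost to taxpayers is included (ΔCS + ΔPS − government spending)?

Pre-subsidy: 448 - 9P = -279 + 6P gives P* = 727/15, x* = 11.8.
With the rebate, buyers effectively pay Pb = Ps − 20, where Ps is the price sellers receive.
Demand in terms of Ps becomes xd = 448 − 9(Ps − 20) = 628 - 9Ps. Setting this equal to supply: 628 - 9Ps = -279 + 6Ps, so Ps = 907/15.
Buyers pay Pb = 907/15 − 20 = 607/15; x' = -279 + 6·(907/15) = 83.8.
ΔCS = ½(11.8 + 83.8)(727/15 − 607/15) = 382.4; ΔPS = ½(11.8 + 83.8)(907/15 − 727/15) = 573.6.
Government spending = 20 × 83.8 = 1676.
Net change = 382.4 + 573.6 − 1676 = -720. The loss equals the DWL triangle ½·20·72.

Net change in total surplus = -€720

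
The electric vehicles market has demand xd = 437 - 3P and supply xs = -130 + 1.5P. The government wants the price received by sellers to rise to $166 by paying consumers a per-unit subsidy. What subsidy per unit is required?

At a seller price of 166, quantity supplied is -130 + 1.5·166 = 119.
Buyers absorb 119 only when they pay Pb with 437 − 3·Pb = 119, i.e. Pb = 106.
s = Ps − Pb = 166 − 106 = 60.

Required subsidy s = $60 per unit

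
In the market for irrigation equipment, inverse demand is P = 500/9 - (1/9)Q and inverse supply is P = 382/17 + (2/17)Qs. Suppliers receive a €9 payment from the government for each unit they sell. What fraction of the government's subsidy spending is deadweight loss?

Pre-subsidy: 500/9 - (1/9)Q = 382/17 + (2/17)Q gives Q* = 5062/35 and P* = 1382/35.
With the subsidy, sellers receive Ps = Pb + 9 for each unit, where Pb is the price buyers pay.
On the curves, Pb = 500/9 - (1/9)Q and Ps = 382/17 + (2/17)Q; the wedge Ps − Pb = 9 gives 382/17 + (2/17)Q − (500/9 - (1/9)Q) = 9, so Q' = 6439/35.
Then Pb = 500/9 − (1/9)·(6439/35) = 1229/35 and Ps = 382/17 + (2/17)·(6439/35) = 1544/35.
ΔCS = ½(5062/35 + 6439/35)(1382/35 − 1229/35) = 251379/350; ΔPS = ½(5062/35 + 6439/35)(1544/35 − 1382/35) = 133083/175.
Government spending = 9 × 6439/35 = 57951/35.
DWL = ½ × 9 × (6439/35 − 5062/35) = 12393/70; fraction = (12393/70) / (57951/35) = 1377/12878.

DWL / government spending = 1377/12878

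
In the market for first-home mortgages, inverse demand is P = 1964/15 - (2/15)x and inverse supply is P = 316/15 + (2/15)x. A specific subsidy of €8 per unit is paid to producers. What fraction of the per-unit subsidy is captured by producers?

Pre-subsidy: 1964/15 - (2/15)x = 316/15 + (2/15)x gives x* = 412 and P* = 76.
With the subsidy, sellers receive Ps = Pb + 8 for each unit, where Pb is the price buyers pay.
On the curves, Pb = 1964/15 - (2/15)x and Ps = 316/15 + (2/15)x; the wedge Ps − Pb = 8 gives 316/15 + (2/15)x − (1964/15 - (2/15)x) = 8, so x' = 442.
Then Pb = 1964/15 − (2/15)·442 = 72 and Ps = 316/15 + (2/15)·442 = 80.
Buyers' price falls by P* − Pb = 76 − 72 = 4; sellers' price rises by Ps − P* = 80 − 76 = 4.
So producers capture 4/8 = 0.5 of each unit of subsidy.

Producer share = 0.5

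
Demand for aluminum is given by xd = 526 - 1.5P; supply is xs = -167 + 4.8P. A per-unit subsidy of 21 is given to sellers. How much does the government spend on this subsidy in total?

Pre-subsidy: 526 - 1.5P = -167 + 4.8P gives P* = 110, x* = 361.
With the subsidy, sellers receive Ps = Pb + 21 for each unit, where Pb is the price buyers pay.
Supply in terms of Pb becomes xs = -167 + 4.8(Pb + 21) = -66.2 + 4.8Pb. Setting this equal to demand: 526 - 1.5Pb = -66.2 + 4.8Pb, so Pb = 94.
Sellers receive Ps = 94 + 21 = 115; x' = 526 − 1.5·94 = 385.
Government outlay = subsidy × quantity = 21 × 385 = 8085.

Government cost = 8085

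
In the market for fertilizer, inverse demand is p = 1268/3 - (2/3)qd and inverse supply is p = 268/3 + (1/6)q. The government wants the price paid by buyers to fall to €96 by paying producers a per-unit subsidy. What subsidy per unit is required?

At a buyer price of 96, quantity demanded is 634 − 1.5·96 = 490.
Sellers supply 490 only when they receive ps = 268/3 + (1/6)·490 = 171.
s = ps − pb = 171 − 96 = 75.

Required subsidy s = €75 per unit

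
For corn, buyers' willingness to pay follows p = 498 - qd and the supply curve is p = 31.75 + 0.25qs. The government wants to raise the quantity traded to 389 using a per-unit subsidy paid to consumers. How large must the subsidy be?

Required subsidy s = 20 per unit

At q = 389, from the demand curve buyers pay pb = 498 − 1·389 = 109; from the supply curve sellers need ps = 31.75 + 0.25·389 = 129.
The subsidy must fill the gap: s = ps − pb = 129 − 109 = 20.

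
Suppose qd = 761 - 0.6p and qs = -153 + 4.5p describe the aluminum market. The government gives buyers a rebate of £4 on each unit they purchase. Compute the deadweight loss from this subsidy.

Deadweight loss = 72/17

Pre-subsidy: 761 - 0.6p = -153 + 4.5p gives p* = 9140/51, q* = 11109/17.
With the rebate, buyers effectively pay pb = ps − 4, where ps is the price sellers receive.
Demand in terms of ps becomes qd = 761 − 0.6(ps − 4) = 763.4 - 0.6ps. Setting this equal to supply: 763.4 - 0.6ps = -153 + 4.5ps, so ps = 9164/51.
Buyers pay pb = 9164/51 − 4 = 8960/51; q' = -153 + 4.5·(9164/51) = 11145/17.
The subsidy expands output by 11145/17 − 11109/17 = 36/17 past the efficient level; on those units the gap between marginal cost and willingness to pay runs from 0 up to 4.
DWL = ½ × 4 × 36/17 = 72/17.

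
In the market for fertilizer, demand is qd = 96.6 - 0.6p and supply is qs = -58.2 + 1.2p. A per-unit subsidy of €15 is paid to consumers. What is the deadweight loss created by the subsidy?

Deadweight loss = €45

Pre-subsidy: 96.6 - 0.6p = -58.2 + 1.2p gives p* = 86, q* = 45.
With the rebate, buyers effectively pay pb = ps − 15, where ps is the price sellers receive.
Demand in terms of ps becomes qd = 96.6 − 0.6(ps − 15) = 105.6 - 0.6ps. Setting this equal to supply: 105.6 - 0.6ps = -58.2 + 1.2ps, so ps = 91.
Buyers pay pb = 91 − 15 = 76; q' = -58.2 + 1.2·91 = 51.
The subsidy expands output by 51 − 45 = 6 past the efficient level; on those units the gap between marginal cost and willingness to pay runs from 0 up to 15.
DWL = ½ × 15 × 6 = 45.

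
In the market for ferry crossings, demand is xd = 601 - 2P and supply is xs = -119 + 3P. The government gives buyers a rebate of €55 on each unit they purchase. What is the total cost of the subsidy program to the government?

Government cost = €20845

Pre-subsidy: 601 - 2P = -119 + 3P gives P* = 144, x* = 313.
With the rebate, buyers effectively pay Pb = Ps − 55, where Ps is the price sellers receive.
Demand in terms of Ps becomes xd = 601 − 2(Ps − 55) = 711 - 2Ps. Setting this equal to supply: 711 - 2Ps = -119 + 3Ps, so Ps = 166.
Buyers pay Pb = 166 − 55 = 111; x' = -119 + 3·166 = 379.
Government outlay = subsidy × quantity = 55 × 379 = 20845.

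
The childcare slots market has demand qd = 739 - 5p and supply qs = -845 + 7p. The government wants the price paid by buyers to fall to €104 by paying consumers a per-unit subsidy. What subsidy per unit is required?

At a buyer price of 104, quantity demanded is 739 − 5·104 = 219.
Sellers supply 219 only when they receive ps with -845 + 7·ps = 219, i.e. ps = 152.
s = ps − pb = 152 − 104 = 48.

Required subsidy s = €48 per unit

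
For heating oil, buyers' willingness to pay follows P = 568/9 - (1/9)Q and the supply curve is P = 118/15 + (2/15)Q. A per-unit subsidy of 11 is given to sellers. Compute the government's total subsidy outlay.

Pre-subsidy: 568/9 - (1/9)Q = 118/15 + (2/15)Q gives Q* = 226 and P* = 38.
With the subsidy, sellers receive Ps = Pb + 11 for each unit, where Pb is the price buyers pay.
On the curves, Pb = 568/9 - (1/9)Q and Ps = 118/15 + (2/15)Q; the wedge Ps − Pb = 11 gives 118/15 + (2/15)Q − (568/9 - (1/9)Q) = 11, so Q' = 271.
Then Pb = 568/9 − (1/9)·271 = 33 and Ps = 118/15 + (2/15)·271 = 44.
Government outlay = subsidy × quantity = 11 × 271 = 2981.

Government cost = 2981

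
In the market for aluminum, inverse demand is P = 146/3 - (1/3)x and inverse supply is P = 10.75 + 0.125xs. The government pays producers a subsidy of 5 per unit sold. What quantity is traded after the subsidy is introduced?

x' = 1030/11

Pre-subsidy: 146/3 - (1/3)x = 10.75 + 0.125x gives x* = 910/11 and P* = 232/11.
With the subsidy, sellers receive Ps = Pb + 5 for each unit, where Pb is the price buyers pay.
On the curves, Pb = 146/3 - (1/3)x and Ps = 10.75 + 0.125x; the wedge Ps − Pb = 5 gives 10.75 + 0.125x − (146/3 - (1/3)x) = 5, so x' = 1030/11.
Then Pb = 146/3 − (1/3)·(1030/11) = 192/11 and Ps = 10.75 + 0.125·(1030/11) = 247/11.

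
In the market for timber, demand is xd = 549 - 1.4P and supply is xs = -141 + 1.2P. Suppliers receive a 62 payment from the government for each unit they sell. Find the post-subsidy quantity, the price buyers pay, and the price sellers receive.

Pre-subsidy: 549 - 1.4P = -141 + 1.2P gives P* = 3450/13, x* = 2307/13.
With the subsidy, sellers receive Ps = Pb + 62 for each unit, where Pb is the price buyers pay.
Supply in terms of Pb becomes xs = -141 + 1.2(Pb + 62) = -66.6 + 1.2Pb. Setting this equal to demand: 549 - 1.4Pb = -66.6 + 1.2Pb, so Pb = 3078/13.
Sellers receive Ps = 3078/13 + 62 = 3884/13; x' = 549 − 1.4·(3078/13) = 14139/65.

x' = 14139/65; buyers pay 3078/13; sellers receive 3884/13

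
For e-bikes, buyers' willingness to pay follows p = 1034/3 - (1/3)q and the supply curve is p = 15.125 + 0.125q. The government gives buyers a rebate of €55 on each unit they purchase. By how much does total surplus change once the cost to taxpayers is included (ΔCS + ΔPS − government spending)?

Net change in total surplus = -€3300

Pre-subsidy: 1034/3 - (1/3)q = 15.125 + 0.125q gives q* = 719 and p* = 105.
With the rebate, buyers effectively pay pb = ps − 55, where ps is the price sellers receive.
On the curves, pb = 1034/3 - (1/3)q and ps = 15.125 + 0.125q; the wedge ps − pb = 55 gives 15.125 + 0.125q − (1034/3 - (1/3)q) = 55, so q' = 839.
Then pb = 1034/3 − (1/3)·839 = 65 and ps = 15.125 + 0.125·839 = 120.
ΔCS = ½(719 + 839)(105 − 65) = 31160; ΔPS = ½(719 + 839)(120 − 105) = 11685.
Government spending = 55 × 839 = 46145.
Net change = 31160 + 11685 − 46145 = -3300. The loss equals the DWL triangle ½·55·120.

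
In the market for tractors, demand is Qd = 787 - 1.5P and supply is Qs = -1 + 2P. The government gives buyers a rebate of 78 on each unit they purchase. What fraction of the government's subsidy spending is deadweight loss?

DWL / government spending = 234/3613

Pre-subsidy: 787 - 1.5P = -1 + 2P gives P* = 1576/7, Q* = 3145/7.
With the rebate, buyers effectively pay Pb = Ps − 78, where Ps is the price sellers receive.
Demand in terms of Ps becomes Qd = 787 − 1.5(Ps − 78) = 904 - 1.5Ps. Setting this equal to supply: 904 - 1.5Ps = -1 + 2Ps, so Ps = 1810/7.
Buyers pay Pb = 1810/7 − 78 = 1264/7; Q' = -1 + 2·(1810/7) = 3613/7.
ΔCS = ½(3145/7 + 3613/7)(1576/7 − 1264/7) = 1054248/49; ΔPS = ½(3145/7 + 3613/7)(1810/7 − 1576/7) = 790686/49.
Government spending = 78 × 3613/7 = 281814/7.
DWL = ½ × 78 × (3613/7 − 3145/7) = 18252/7; fraction = (18252/7) / (281814/7) = 234/3613.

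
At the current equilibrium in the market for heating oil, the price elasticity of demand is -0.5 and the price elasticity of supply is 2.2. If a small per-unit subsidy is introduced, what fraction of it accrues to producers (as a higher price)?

For a small subsidy around the equilibrium, the benefit split depends on the relative slopes, which at a point are proportional to the elasticities.
Buyer share = εs/(εs + |εd|) = 2.2/(2.2 + 0.5) = 22/27; seller share = |εd|/(εs + |εd|) = 5/27.
So producers capture 5/27 of the subsidy.

Producer share = 5/27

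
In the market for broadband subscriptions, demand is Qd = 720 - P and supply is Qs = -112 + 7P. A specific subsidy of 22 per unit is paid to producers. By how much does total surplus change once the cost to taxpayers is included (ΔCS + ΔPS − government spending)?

Pre-subsidy: 720 - P = -112 + 7P gives P* = 104, Q* = 616.
With the subsidy, sellers receive Ps = Pb + 22 for each unit, where Pb is the price buyers pay.
Supply in terms of Pb becomes Qs = -112 + 7(Pb + 22) = 42 + 7Pb. Setting this equal to demand: 720 - Pb = 42 + 7Pb, so Pb = 84.75.
Sellers receive Ps = 84.75 + 22 = 106.75; Q' = 720 − 1·84.75 = 635.25.
ΔCS = ½(616 + 635.25)(104 − 84.75) = 12043.28125; ΔPS = ½(616 + 635.25)(106.75 − 104) = 1720.46875.
Government spending = 22 × 635.25 = 13975.5.
Net change = 12043.28125 + 1720.46875 − 13975.5 = -211.75. The loss equals the DWL triangle ½·22·19.25.

Net change in total surplus = -211.75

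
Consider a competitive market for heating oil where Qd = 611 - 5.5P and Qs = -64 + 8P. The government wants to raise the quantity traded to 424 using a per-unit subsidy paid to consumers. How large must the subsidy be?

At Q = 424, invert demand for the buyer price: Pb = (611 − 424)/5.5 = 34; invert supply for the seller price: Ps = (424 − (-64))/8 = 61.
The subsidy must fill the gap: s = Ps − Pb = 61 − 34 = 27.

Required subsidy s = 27 per unit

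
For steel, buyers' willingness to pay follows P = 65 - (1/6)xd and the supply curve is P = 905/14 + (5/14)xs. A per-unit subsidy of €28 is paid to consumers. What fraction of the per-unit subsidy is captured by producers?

Pre-subsidy: 65 - (1/6)x = 905/14 + (5/14)x gives x* = 15/22 and P* = 2855/44.
With the rebate, buyers effectively pay Pb = Ps − 28, where Ps is the price sellers receive.
On the curves, Pb = 65 - (1/6)x and Ps = 905/14 + (5/14)x; the wedge Ps − Pb = 28 gives 905/14 + (5/14)x − (65 - (1/6)x) = 28, so x' = 1191/22.
Then Pb = 65 − (1/6)·(1191/22) = 2463/44 and Ps = 905/14 + (5/14)·(1191/22) = 3695/44.
Buyers' price falls by P* − Pb = 2855/44 − 2463/44 = 98/11; sellers' price rises by Ps − P* = 3695/44 − 2855/44 = 210/11.
So producers capture (210/11)/28 = 15/22 of each unit of subsidy.

Producer share = 15/22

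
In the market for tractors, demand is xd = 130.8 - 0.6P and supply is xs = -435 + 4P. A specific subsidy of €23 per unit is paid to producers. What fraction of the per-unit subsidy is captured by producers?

Producer share = 3/23

Pre-subsidy: 130.8 - 0.6P = -435 + 4P gives P* = 123, x* = 57.
With the subsidy, sellers receive Ps = Pb + 23 for each unit, where Pb is the price buyers pay.
Supply in terms of Pb becomes xs = -435 + 4(Pb + 23) = -343 + 4Pb. Setting this equal to demand: 130.8 - 0.6Pb = -343 + 4Pb, so Pb = 103.
Sellers receive Ps = 103 + 23 = 126; x' = 130.8 − 0.6·103 = 69.
Buyers' price falls by P* − Pb = 123 − 103 = 20; sellers' price rises by Ps − P* = 126 − 123 = 3.
So producers capture 3/23 = 3/23 of each unit of subsidy.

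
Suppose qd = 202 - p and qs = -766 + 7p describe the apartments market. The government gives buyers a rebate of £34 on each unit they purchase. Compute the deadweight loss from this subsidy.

Deadweight loss = £505.75

Pre-subsidy: 202 - p = -766 + 7p gives p* = 121, q* = 81.
With the rebate, buyers effectively pay pb = ps − 34, where ps is the price sellers receive.
Demand in terms of ps becomes qd = 202 − 1(ps − 34) = 236 - ps. Setting this equal to supply: 236 - ps = -766 + 7ps, so ps = 125.25.
Buyers pay pb = 125.25 − 34 = 91.25; q' = -766 + 7·125.25 = 110.75.
The subsidy expands output by 110.75 − 81 = 29.75 past the efficient level; on those units the gap between marginal cost and willingness to pay runs from 0 up to 34.
DWL = ½ × 34 × 29.75 = 505.75.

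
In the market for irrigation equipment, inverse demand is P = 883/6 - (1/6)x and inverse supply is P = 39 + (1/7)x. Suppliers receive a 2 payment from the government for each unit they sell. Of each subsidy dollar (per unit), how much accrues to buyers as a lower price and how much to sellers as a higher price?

Buyers gain 14/13 per unit; sellers gain 12/13 per unit

Pre-subsidy: 883/6 - (1/6)x = 39 + (1/7)x gives x* = 4543/13 and P* = 1156/13.
With the subsidy, sellers receive Ps = Pb + 2 for each unit, where Pb is the price buyers pay.
On the curves, Pb = 883/6 - (1/6)x and Ps = 39 + (1/7)x; the wedge Ps − Pb = 2 gives 39 + (1/7)x − (883/6 - (1/6)x) = 2, so x' = 4627/13.
Then Pb = 883/6 − (1/6)·(4627/13) = 1142/13 and Ps = 39 + (1/7)·(4627/13) = 1168/13.
Buyers' price falls by P* − Pb = 1156/13 − 1142/13 = 14/13; sellers' price rises by Ps − P* = 1168/13 − 1156/13 = 12/13.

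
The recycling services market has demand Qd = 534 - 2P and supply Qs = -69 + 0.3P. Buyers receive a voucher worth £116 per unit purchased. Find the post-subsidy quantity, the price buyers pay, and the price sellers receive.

Q' = 918/23; buyers pay 5682/23; sellers receive 8350/23

Pre-subsidy: 534 - 2P = -69 + 0.3P gives P* = 6030/23, Q* = 222/23.
With the rebate, buyers effectively pay Pb = Ps − 116, where Ps is the price sellers receive.
Demand in terms of Ps becomes Qd = 534 − 2(Ps − 116) = 766 - 2Ps. Setting this equal to supply: 766 - 2Ps = -69 + 0.3Ps, so Ps = 8350/23.
Buyers pay Pb = 8350/23 − 116 = 5682/23; Q' = -69 + 0.3·(8350/23) = 918/23.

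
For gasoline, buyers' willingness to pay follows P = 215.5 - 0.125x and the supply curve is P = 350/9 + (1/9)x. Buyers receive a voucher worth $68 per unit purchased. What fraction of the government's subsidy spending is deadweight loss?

DWL / government spending = 36/259

Pre-subsidy: 215.5 - 0.125x = 350/9 + (1/9)x gives x* = 748 and P* = 122.
With the rebate, buyers effectively pay Pb = Ps − 68, where Ps is the price sellers receive.
On the curves, Pb = 215.5 - 0.125x and Ps = 350/9 + (1/9)x; the wedge Ps − Pb = 68 gives 350/9 + (1/9)x − (215.5 - 0.125x) = 68, so x' = 1036.
Then Pb = 215.5 − 0.125·1036 = 86 and Ps = 350/9 + (1/9)·1036 = 154.
ΔCS = ½(748 + 1036)(122 − 86) = 32112; ΔPS = ½(748 + 1036)(154 − 122) = 28544.
Government spending = 68 × 1036 = 70448.
DWL = ½ × 68 × (1036 − 748) = 9792; fraction = 9792 / 70448 = 36/259.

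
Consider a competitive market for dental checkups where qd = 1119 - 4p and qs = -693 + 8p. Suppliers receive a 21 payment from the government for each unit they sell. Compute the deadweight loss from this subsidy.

Pre-subsidy: 1119 - 4p = -693 + 8p gives p* = 151, q* = 515.
With the subsidy, sellers receive ps = pb + 21 for each unit, where pb is the price buyers pay.
Supply in terms of pb becomes qs = -693 + 8(pb + 21) = -525 + 8pb. Setting this equal to demand: 1119 - 4pb = -525 + 8pb, so pb = 137.
Sellers receive ps = 137 + 21 = 158; q' = 1119 − 4·137 = 571.
The subsidy expands output by 571 − 515 = 56 past the efficient level; on those units the gap between marginal cost and willingness to pay runs from 0 up to 21.
DWL = ½ × 21 × 56 = 588.

Deadweight loss = 588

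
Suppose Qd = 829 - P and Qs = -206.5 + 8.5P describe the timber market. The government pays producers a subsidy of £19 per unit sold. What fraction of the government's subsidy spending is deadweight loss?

Pre-subsidy: 829 - P = -206.5 + 8.5P gives P* = 109, Q* = 720.
With the subsidy, sellers receive Ps = Pb + 19 for each unit, where Pb is the price buyers pay.
Supply in terms of Pb becomes Qs = -206.5 + 8.5(Pb + 19) = -45 + 8.5Pb. Setting this equal to demand: 829 - Pb = -45 + 8.5Pb, so Pb = 92.
Sellers receive Ps = 92 + 19 = 111; Q' = 829 − 1·92 = 737.
ΔCS = ½(720 + 737)(109 − 92) = 12384.5; ΔPS = ½(720 + 737)(111 − 109) = 1457.
Government spending = 19 × 737 = 14003.
DWL = ½ × 19 × (737 − 720) = 161.5; fraction = 161.5 / 14003 = 17/1474.

DWL / government spending = 17/1474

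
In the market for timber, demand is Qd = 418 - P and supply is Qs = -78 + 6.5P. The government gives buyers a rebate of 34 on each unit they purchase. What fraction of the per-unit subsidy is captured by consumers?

Pre-subsidy: 418 - P = -78 + 6.5P gives P* = 992/15, Q* = 5278/15.
With the rebate, buyers effectively pay Pb = Ps − 34, where Ps is the price sellers receive.
Demand in terms of Ps becomes Qd = 418 − 1(Ps − 34) = 452 - Ps. Setting this equal to supply: 452 - Ps = -78 + 6.5Ps, so Ps = 212/3.
Buyers pay Pb = 212/3 − 34 = 110/3; Q' = -78 + 6.5·(212/3) = 1144/3.
Buyers' price falls by P* − Pb = 992/15 − 110/3 = 442/15; sellers' price rises by Ps − P* = 212/3 − 992/15 = 68/15.
So consumers capture (442/15)/34 = 13/15 of each unit of subsidy.

Consumer share = 13/15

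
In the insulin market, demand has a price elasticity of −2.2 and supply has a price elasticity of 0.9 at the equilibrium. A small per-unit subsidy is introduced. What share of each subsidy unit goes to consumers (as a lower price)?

Consumer share = 9/31

For a small subsidy around the equilibrium, the benefit split depends on the relative slopes, which at a point are proportional to the elasticities.
Buyer share = εs/(εs + |εd|) = 0.9/(0.9 + 2.2) = 9/31; seller share = |εd|/(εs + |εd|) = 22/31.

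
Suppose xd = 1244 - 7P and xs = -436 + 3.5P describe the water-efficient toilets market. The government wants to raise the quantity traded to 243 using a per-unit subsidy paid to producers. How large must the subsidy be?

At x = 243, invert demand for the buyer price: Pb = (1244 − 243)/7 = 143; invert supply for the seller price: Ps = (243 − (-436))/3.5 = 194.
The subsidy must fill the gap: s = Ps − Pb = 194 − 143 = 51.

Required subsidy s = 51 per unit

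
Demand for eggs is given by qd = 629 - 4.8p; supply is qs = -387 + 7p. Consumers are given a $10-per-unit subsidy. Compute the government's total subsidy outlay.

Pre-subsidy: 629 - 4.8p = -387 + 7p gives p* = 5080/59, q* = 12727/59.
With the rebate, buyers effectively pay pb = ps − 10, where ps is the price sellers receive.
Demand in terms of ps becomes qd = 629 − 4.8(ps − 10) = 677 - 4.8ps. Setting this equal to supply: 677 - 4.8ps = -387 + 7ps, so ps = 5320/59.
Buyers pay pb = 5320/59 − 10 = 4730/59; q' = -387 + 7·(5320/59) = 14407/59.
Government outlay = subsidy × quantity = 10 × 14407/59 = 144070/59.

Government cost = 144070/59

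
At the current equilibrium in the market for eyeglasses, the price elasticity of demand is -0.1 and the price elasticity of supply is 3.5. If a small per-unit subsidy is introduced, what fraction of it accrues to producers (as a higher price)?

For a small subsidy around the equilibrium, the benefit split depends on the relative slopes, which at a point are proportional to the elasticities.
Buyer share = εs/(εs + |εd|) = 3.5/(3.5 + 0.1) = 35/36; seller share = |εd|/(εs + |εd|) = 1/36.
So producers capture 1/36 of the subsidy.

Producer share = 1/36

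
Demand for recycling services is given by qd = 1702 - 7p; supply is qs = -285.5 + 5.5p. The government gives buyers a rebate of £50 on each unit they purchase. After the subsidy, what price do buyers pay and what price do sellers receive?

Buyers pay £137; sellers receive £187

Pre-subsidy: 1702 - 7p = -285.5 + 5.5p gives p* = 159, q* = 589.
With the rebate, buyers effectively pay pb = ps − 50, where ps is the price sellers receive.
Demand in terms of ps becomes qd = 1702 − 7(ps − 50) = 2052 - 7ps. Setting this equal to supply: 2052 - 7ps = -285.5 + 5.5ps, so ps = 187.
Buyers pay pb = 187 − 50 = 137; q' = -285.5 + 5.5·187 = 743.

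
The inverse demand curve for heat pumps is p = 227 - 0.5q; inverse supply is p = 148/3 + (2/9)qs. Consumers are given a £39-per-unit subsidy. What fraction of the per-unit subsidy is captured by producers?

Pre-subsidy: 227 - 0.5q = 148/3 + (2/9)q gives q* = 246 and p* = 104.
With the rebate, buyers effectively pay pb = ps − 39, where ps is the price sellers receive.
On the curves, pb = 227 - 0.5q and ps = 148/3 + (2/9)q; the wedge ps − pb = 39 gives 148/3 + (2/9)q − (227 - 0.5q) = 39, so q' = 300.
Then pb = 227 − 0.5·300 = 77 and ps = 148/3 + (2/9)·300 = 116.
Buyers' price falls by p* − pb = 104 − 77 = 27; sellers' price rises by ps − p* = 116 − 104 = 12.
So producers capture 12/39 = 4/13 of each unit of subsidy.

Producer share = 4/13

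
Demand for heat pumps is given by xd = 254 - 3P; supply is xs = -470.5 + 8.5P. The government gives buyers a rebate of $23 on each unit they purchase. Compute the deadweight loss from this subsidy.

Deadweight loss = $586.5

Pre-subsidy: 254 - 3P = -470.5 + 8.5P gives P* = 63, x* = 65.
With the rebate, buyers effectively pay Pb = Ps − 23, where Ps is the price sellers receive.
Demand in terms of Ps becomes xd = 254 − 3(Ps − 23) = 323 - 3Ps. Setting this equal to supply: 323 - 3Ps = -470.5 + 8.5Ps, so Ps = 69.
Buyers pay Pb = 69 − 23 = 46; x' = -470.5 + 8.5·69 = 116.
The subsidy expands output by 116 − 65 = 51 past the efficient level; on those units the gap between marginal cost and willingness to pay runs from 0 up to 23.
DWL = ½ × 23 × 51 = 586.5.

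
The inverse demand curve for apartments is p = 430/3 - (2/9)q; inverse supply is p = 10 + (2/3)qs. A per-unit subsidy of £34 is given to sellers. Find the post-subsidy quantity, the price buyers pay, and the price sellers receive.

Pre-subsidy: 430/3 - (2/9)q = 10 + (2/3)q gives q* = 150 and p* = 110.
With the subsidy, sellers receive ps = pb + 34 for each unit, where pb is the price buyers pay.
On the curves, pb = 430/3 - (2/9)q and ps = 10 + (2/3)q; the wedge ps − pb = 34 gives 10 + (2/3)q − (430/3 - (2/9)q) = 34, so q' = 188.25.
Then pb = 430/3 − (2/9)·188.25 = 101.5 and ps = 10 + (2/3)·188.25 = 135.5.

q' = 188.25; buyers pay £101.5; sellers receive £135.5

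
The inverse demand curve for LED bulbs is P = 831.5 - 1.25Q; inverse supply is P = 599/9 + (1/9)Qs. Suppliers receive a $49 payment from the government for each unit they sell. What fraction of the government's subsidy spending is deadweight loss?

Pre-subsidy: 831.5 - 1.25Q = 599/9 + (1/9)Q gives Q* = 562 and P* = 129.
With the subsidy, sellers receive Ps = Pb + 49 for each unit, where Pb is the price buyers pay.
On the curves, Pb = 831.5 - 1.25Q and Ps = 599/9 + (1/9)Q; the wedge Ps − Pb = 49 gives 599/9 + (1/9)Q − (831.5 - 1.25Q) = 49, so Q' = 598.
Then Pb = 831.5 − 1.25·598 = 84 and Ps = 599/9 + (1/9)·598 = 133.
ΔCS = ½(562 + 598)(129 − 84) = 26100; ΔPS = ½(562 + 598)(133 − 129) = 2320.
Government spending = 49 × 598 = 29302.
DWL = ½ × 49 × (598 − 562) = 882; fraction = 882 / 29302 = 9/299.

DWL / government spending = 9/299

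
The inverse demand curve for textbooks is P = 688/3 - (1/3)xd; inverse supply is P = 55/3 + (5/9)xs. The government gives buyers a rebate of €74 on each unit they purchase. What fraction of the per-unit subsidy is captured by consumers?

Pre-subsidy: 688/3 - (1/3)x = 55/3 + (5/9)x gives x* = 237.375 and P* = 3605/24.
With the rebate, buyers effectively pay Pb = Ps − 74, where Ps is the price sellers receive.
On the curves, Pb = 688/3 - (1/3)x and Ps = 55/3 + (5/9)x; the wedge Ps − Pb = 74 gives 55/3 + (5/9)x − (688/3 - (1/3)x) = 74, so x' = 320.625.
Then Pb = 688/3 − (1/3)·320.625 = 2939/24 and Ps = 55/3 + (5/9)·320.625 = 4715/24.
Buyers' price falls by P* − Pb = 3605/24 − 2939/24 = 27.75; sellers' price rises by Ps − P* = 4715/24 − 3605/24 = 46.25.
So consumers capture 27.75/74 = 0.375 of each unit of subsidy.

Consumer share = 0.375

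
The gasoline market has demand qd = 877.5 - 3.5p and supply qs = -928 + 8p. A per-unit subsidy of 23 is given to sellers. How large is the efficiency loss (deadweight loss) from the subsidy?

Pre-subsidy: 877.5 - 3.5p = -928 + 8p gives p* = 157, q* = 328.
With the subsidy, sellers receive ps = pb + 23 for each unit, where pb is the price buyers pay.
Supply in terms of pb becomes qs = -928 + 8(pb + 23) = -744 + 8pb. Setting this equal to demand: 877.5 - 3.5pb = -744 + 8pb, so pb = 141.
Sellers receive ps = 141 + 23 = 164; q' = 877.5 − 3.5·141 = 384.
The subsidy expands output by 384 − 328 = 56 past the efficient level; on those units the gap between marginal cost and willingness to pay runs from 0 up to 23.
DWL = ½ × 23 × 56 = 644.

Deadweight loss = 644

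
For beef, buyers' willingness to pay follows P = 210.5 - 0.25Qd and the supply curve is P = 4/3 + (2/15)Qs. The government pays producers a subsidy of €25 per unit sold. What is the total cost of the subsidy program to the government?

Pre-subsidy: 210.5 - 0.25Q = 4/3 + (2/15)Q gives Q* = 12550/23 and P* = 1704/23.
With the subsidy, sellers receive Ps = Pb + 25 for each unit, where Pb is the price buyers pay.
On the curves, Pb = 210.5 - 0.25Q and Ps = 4/3 + (2/15)Q; the wedge Ps − Pb = 25 gives 4/3 + (2/15)Q − (210.5 - 0.25Q) = 25, so Q' = 14050/23.
Then Pb = 210.5 − 0.25·(14050/23) = 1329/23 and Ps = 4/3 + (2/15)·(14050/23) = 1904/23.
Government outlay = subsidy × quantity = 25 × 14050/23 = 351250/23.

Government cost = 351250/23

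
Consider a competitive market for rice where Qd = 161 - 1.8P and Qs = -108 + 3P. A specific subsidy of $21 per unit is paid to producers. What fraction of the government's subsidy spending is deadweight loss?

DWL / government spending = 189/1340

Pre-subsidy: 161 - 1.8P = -108 + 3P gives P* = 1345/24, Q* = 60.125.
With the subsidy, sellers receive Ps = Pb + 21 for each unit, where Pb is the price buyers pay.
Supply in terms of Pb becomes Qs = -108 + 3(Pb + 21) = -45 + 3Pb. Setting this equal to demand: 161 - 1.8Pb = -45 + 3Pb, so Pb = 515/12.
Sellers receive Ps = 515/12 + 21 = 767/12; Q' = 161 − 1.8·(515/12) = 83.75.
ΔCS = ½(60.125 + 83.75)(1345/24 − 515/12) = 944.1796875; ΔPS = ½(60.125 + 83.75)(767/12 − 1345/24) = 566.5078125.
Government spending = 21 × 83.75 = 1758.75.
DWL = ½ × 21 × (83.75 − 60.125) = 248.0625; fraction = 248.0625 / 1758.75 = 189/1340.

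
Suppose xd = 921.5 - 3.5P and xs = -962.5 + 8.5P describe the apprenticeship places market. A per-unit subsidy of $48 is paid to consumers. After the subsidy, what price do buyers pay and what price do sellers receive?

Pre-subsidy: 921.5 - 3.5P = -962.5 + 8.5P gives P* = 157, x* = 372.
With the rebate, buyers effectively pay Pb = Ps − 48, where Ps is the price sellers receive.
Demand in terms of Ps becomes xd = 921.5 − 3.5(Ps − 48) = 1089.5 - 3.5Ps. Setting this equal to supply: 1089.5 - 3.5Ps = -962.5 + 8.5Ps, so Ps = 171.
Buyers pay Pb = 171 − 48 = 123; x' = -962.5 + 8.5·171 = 491.

Buyers pay $123; sellers receive $171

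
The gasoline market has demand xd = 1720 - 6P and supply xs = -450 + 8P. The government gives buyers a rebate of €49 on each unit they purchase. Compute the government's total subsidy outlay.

Pre-subsidy: 1720 - 6P = -450 + 8P gives P* = 155, x* = 790.
With the rebate, buyers effectively pay Pb = Ps − 49, where Ps is the price sellers receive.
Demand in terms of Ps becomes xd = 1720 − 6(Ps − 49) = 2014 - 6Ps. Setting this equal to supply: 2014 - 6Ps = -450 + 8Ps, so Ps = 176.
Buyers pay Pb = 176 − 49 = 127; x' = -450 + 8·176 = 958.
Government outlay = subsidy × quantity = 49 × 958 = 46942.

Government cost = €46942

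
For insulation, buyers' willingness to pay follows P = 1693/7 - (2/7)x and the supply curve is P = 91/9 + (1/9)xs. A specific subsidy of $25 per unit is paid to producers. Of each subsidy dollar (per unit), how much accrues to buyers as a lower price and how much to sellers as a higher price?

Pre-subsidy: 1693/7 - (2/7)x = 91/9 + (1/9)x gives x* = 584 and P* = 75.
With the subsidy, sellers receive Ps = Pb + 25 for each unit, where Pb is the price buyers pay.
On the curves, Pb = 1693/7 - (2/7)x and Ps = 91/9 + (1/9)x; the wedge Ps − Pb = 25 gives 91/9 + (1/9)x − (1693/7 - (2/7)x) = 25, so x' = 647.
Then Pb = 1693/7 − (2/7)·647 = 57 and Ps = 91/9 + (1/9)·647 = 82.
Buyers' price falls by P* − Pb = 75 − 57 = 18; sellers' price rises by Ps − P* = 82 − 75 = 7.

Buyers gain $18 per unit; sellers gain $7 per unit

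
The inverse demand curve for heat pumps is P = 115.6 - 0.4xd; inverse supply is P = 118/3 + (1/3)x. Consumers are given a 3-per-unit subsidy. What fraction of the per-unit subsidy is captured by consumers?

Pre-subsidy: 115.6 - 0.4x = 118/3 + (1/3)x gives x* = 104 and P* = 74.
With the rebate, buyers effectively pay Pb = Ps − 3, where Ps is the price sellers receive.
On the curves, Pb = 115.6 - 0.4x and Ps = 118/3 + (1/3)x; the wedge Ps − Pb = 3 gives 118/3 + (1/3)x − (115.6 - 0.4x) = 3, so x' = 1189/11.
Then Pb = 115.6 − 0.4·(1189/11) = 796/11 and Ps = 118/3 + (1/3)·(1189/11) = 829/11.
Buyers' price falls by P* − Pb = 74 − 796/11 = 18/11; sellers' price rises by Ps − P* = 829/11 − 74 = 15/11.
So consumers capture (18/11)/3 = 6/11 of each unit of subsidy.

Consumer share = 6/11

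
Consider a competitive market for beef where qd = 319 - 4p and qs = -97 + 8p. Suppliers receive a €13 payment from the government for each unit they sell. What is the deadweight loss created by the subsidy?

Pre-subsidy: 319 - 4p = -97 + 8p gives p* = 104/3, q* = 541/3.
With the subsidy, sellers receive ps = pb + 13 for each unit, where pb is the price buyers pay.
Supply in terms of pb becomes qs = -97 + 8(pb + 13) = 7 + 8pb. Setting this equal to demand: 319 - 4pb = 7 + 8pb, so pb = 26.
Sellers receive ps = 26 + 13 = 39; q' = 319 − 4·26 = 215.
The subsidy expands output by 215 − 541/3 = 104/3 past the efficient level; on those units the gap between marginal cost and willingness to pay runs from 0 up to 13.
DWL = ½ × 13 × 104/3 = 676/3.

Deadweight loss = 676/3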